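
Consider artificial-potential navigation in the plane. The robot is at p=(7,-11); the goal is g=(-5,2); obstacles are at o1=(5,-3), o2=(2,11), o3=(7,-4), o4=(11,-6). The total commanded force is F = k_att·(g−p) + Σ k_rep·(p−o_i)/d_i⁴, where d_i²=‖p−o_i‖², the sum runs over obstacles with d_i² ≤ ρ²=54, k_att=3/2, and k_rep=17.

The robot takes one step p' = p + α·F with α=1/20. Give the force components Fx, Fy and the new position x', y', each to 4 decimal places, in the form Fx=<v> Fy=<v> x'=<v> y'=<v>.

F_att = 3/2·(g−p) = 3/2·(-12,13) = (-18.0000,19.5000)
o1: d²=68 > ρ²=54 → inactive
o2: d²=509 > ρ²=54 → inactive
o3: d²=49 ≤ ρ²=54; F_rep = 17·(0,-7)/49² = (0.0000,-0.0496)
o4: d²=41 ≤ ρ²=54; F_rep = 17·(-4,-5)/41² = (-0.0405,-0.0506)
F = F_att + ΣF_rep = (-18.0405,19.3999)
p' = p + 1/20·F = (6.0980,-10.0300)

Fx=-18.0405 Fy=19.3999 x'=6.0980 y'=-10.0300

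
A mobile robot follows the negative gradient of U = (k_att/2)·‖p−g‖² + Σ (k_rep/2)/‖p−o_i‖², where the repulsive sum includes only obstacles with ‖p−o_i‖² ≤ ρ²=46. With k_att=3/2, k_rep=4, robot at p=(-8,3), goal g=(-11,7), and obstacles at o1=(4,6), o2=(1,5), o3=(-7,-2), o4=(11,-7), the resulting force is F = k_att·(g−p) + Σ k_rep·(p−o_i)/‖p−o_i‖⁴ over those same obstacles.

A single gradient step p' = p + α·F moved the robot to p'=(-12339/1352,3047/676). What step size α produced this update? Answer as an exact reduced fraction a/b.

F_att = 3/2·(g−p) = 3/2·(-3,4) = (-4.5000,6.0000)
o1: d²=153 > ρ²=46 → inactive
o2: d²=85 > ρ²=46 → inactive
o3: d²=26 ≤ ρ²=46; F_rep = 4·(-1,5)/26² = (-0.0059,0.0296)
o4: d²=461 > ρ²=46 → inactive
F = F_att + ΣF_rep = (-4.5059,6.0296)
Δp = p'−p = (-1.1265,1.5074); α = Δx/Fx = (-1523/1352) / (-1523/338) = 1/4
check: Δy/Fy = (1019/676) / (1019/169) = 1/4 ✓

α = 1/4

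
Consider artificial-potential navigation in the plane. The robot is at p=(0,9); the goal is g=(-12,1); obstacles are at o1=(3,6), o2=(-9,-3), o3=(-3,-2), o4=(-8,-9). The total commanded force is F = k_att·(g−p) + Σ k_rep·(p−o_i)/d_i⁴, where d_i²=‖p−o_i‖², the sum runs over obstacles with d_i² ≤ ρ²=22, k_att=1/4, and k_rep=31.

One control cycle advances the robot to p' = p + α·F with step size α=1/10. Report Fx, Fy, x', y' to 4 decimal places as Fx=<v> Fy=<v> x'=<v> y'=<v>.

Fx=-3.2870 Fy=-1.7130 x'=-0.3287 y'=8.8287

F_att = 1/4·(g−p) = 1/4·(-12,-8) = (-3.0000,-2.0000)
o1: d²=18 ≤ ρ²=22; F_rep = 31·(-3,3)/18² = (-0.2870,0.2870)
o2: d²=225 > ρ²=22 → inactive
o3: d²=130 > ρ²=22 → inactive
o4: d²=388 > ρ²=22 → inactive
F = F_att + ΣF_rep = (-3.2870,-1.7130)
p' = p + 1/10·F = (-0.3287,8.8287)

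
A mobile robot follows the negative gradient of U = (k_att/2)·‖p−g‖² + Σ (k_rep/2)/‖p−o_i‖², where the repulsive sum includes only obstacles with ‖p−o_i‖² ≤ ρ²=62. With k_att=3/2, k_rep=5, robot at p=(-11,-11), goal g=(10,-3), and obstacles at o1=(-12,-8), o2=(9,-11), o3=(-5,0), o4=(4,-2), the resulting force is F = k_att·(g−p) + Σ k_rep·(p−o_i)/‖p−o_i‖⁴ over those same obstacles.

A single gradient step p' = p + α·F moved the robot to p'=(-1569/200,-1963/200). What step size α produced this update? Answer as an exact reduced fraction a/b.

α = 1/10

F_att = 3/2·(g−p) = 3/2·(21,8) = (31.5000,12.0000)
o1: d²=10 ≤ ρ²=62; F_rep = 5·(1,-3)/10² = (0.0500,-0.1500)
o2: d²=400 > ρ²=62 → inactive
o3: d²=157 > ρ²=62 → inactive
o4: d²=306 > ρ²=62 → inactive
F = F_att + ΣF_rep = (31.5500,11.8500)
Δp = p'−p = (3.1550,1.1850); α = Δx/Fx = (631/200) / (631/20) = 1/10
check: Δy/Fy = (237/200) / (237/20) = 1/10 ✓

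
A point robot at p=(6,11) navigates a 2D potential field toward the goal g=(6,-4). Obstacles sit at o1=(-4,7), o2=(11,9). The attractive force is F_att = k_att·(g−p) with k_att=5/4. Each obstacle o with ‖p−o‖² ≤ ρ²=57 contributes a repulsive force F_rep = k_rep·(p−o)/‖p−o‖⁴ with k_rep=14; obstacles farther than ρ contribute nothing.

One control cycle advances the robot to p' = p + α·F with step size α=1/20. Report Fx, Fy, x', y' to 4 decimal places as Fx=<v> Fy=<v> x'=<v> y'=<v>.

Fx=-0.0832 Fy=-18.7167 x'=5.9958 y'=10.0642

F_att = 5/4·(g−p) = 5/4·(0,-15) = (0.0000,-18.7500)
o1: d²=116 > ρ²=57 → inactive
o2: d²=29 ≤ ρ²=57; F_rep = 14·(-5,2)/29² = (-0.0832,0.0333)
F = F_att + ΣF_rep = (-0.0832,-18.7167)
p' = p + 1/20·F = (5.9958,10.0642)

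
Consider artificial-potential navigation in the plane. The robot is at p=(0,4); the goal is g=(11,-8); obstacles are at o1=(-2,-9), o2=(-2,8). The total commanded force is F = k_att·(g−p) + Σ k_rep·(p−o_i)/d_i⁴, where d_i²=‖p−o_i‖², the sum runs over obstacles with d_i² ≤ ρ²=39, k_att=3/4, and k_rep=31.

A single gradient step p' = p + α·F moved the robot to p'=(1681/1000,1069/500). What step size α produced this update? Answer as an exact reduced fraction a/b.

F_att = 3/4·(g−p) = 3/4·(11,-12) = (8.2500,-9.0000)
o1: d²=173 > ρ²=39 → inactive
o2: d²=20 ≤ ρ²=39; F_rep = 31·(2,-4)/20² = (0.1550,-0.3100)
F = F_att + ΣF_rep = (8.4050,-9.3100)
Δp = p'−p = (1.6810,-1.8620); α = Δx/Fx = (1681/1000) / (1681/200) = 1/5
check: Δy/Fy = (-931/500) / (-931/100) = 1/5 ✓

α = 1/5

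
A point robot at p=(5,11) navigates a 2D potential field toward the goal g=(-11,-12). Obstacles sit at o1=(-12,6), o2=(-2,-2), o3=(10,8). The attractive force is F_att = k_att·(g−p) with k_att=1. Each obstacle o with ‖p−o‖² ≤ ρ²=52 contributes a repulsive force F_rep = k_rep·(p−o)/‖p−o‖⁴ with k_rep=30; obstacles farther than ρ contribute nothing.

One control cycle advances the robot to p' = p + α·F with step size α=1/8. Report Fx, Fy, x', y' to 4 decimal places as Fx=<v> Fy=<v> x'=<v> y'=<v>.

F_att = 1·(g−p) = 1·(-16,-23) = (-16.0000,-23.0000)
o1: d²=314 > ρ²=52 → inactive
o2: d²=218 > ρ²=52 → inactive
o3: d²=34 ≤ ρ²=52; F_rep = 30·(-5,3)/34² = (-0.1298,0.0779)
F = F_att + ΣF_rep = (-16.1298,-22.9221)
p' = p + 1/8·F = (2.9838,8.1347)

Fx=-16.1298 Fy=-22.9221 x'=2.9838 y'=8.1347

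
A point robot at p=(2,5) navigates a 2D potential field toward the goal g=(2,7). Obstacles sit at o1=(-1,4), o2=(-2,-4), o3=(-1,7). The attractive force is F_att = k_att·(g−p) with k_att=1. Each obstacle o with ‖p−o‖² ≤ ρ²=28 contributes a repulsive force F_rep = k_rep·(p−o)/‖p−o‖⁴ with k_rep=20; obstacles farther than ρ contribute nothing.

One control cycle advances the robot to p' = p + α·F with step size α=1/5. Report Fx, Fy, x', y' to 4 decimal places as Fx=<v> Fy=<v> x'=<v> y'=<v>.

Fx=0.9550 Fy=1.9633 x'=2.1910 y'=5.3927

F_att = 1·(g−p) = 1·(0,2) = (0.0000,2.0000)
o1: d²=10 ≤ ρ²=28; F_rep = 20·(3,1)/10² = (0.6000,0.2000)
o2: d²=97 > ρ²=28 → inactive
o3: d²=13 ≤ ρ²=28; F_rep = 20·(3,-2)/13² = (0.3550,-0.2367)
F = F_att + ΣF_rep = (0.9550,1.9633)
p' = p + 1/5·F = (2.1910,5.3927)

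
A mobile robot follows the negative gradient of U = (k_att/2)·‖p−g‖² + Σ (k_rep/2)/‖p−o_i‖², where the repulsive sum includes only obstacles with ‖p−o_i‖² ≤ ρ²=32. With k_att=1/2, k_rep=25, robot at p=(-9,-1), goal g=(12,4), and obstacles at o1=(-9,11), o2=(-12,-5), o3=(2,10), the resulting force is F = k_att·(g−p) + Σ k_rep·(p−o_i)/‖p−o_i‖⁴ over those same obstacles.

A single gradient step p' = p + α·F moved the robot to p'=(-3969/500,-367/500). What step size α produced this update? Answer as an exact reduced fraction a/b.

α = 1/10

F_att = 1/2·(g−p) = 1/2·(21,5) = (10.5000,2.5000)
o1: d²=144 > ρ²=32 → inactive
o2: d²=25 ≤ ρ²=32; F_rep = 25·(3,4)/25² = (0.1200,0.1600)
o3: d²=242 > ρ²=32 → inactive
F = F_att + ΣF_rep = (10.6200,2.6600)
Δp = p'−p = (1.0620,0.2660); α = Δx/Fx = (531/500) / (531/50) = 1/10
check: Δy/Fy = (133/500) / (133/50) = 1/10 ✓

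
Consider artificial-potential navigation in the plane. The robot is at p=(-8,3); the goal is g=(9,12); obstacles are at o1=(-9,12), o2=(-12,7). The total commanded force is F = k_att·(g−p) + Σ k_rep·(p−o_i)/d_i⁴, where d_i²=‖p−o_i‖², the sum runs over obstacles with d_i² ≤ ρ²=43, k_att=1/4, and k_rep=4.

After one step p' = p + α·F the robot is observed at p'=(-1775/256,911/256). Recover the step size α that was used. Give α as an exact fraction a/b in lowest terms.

F_att = 1/4·(g−p) = 1/4·(17,9) = (4.2500,2.2500)
o1: d²=82 > ρ²=43 → inactive
o2: d²=32 ≤ ρ²=43; F_rep = 4·(4,-4)/32² = (0.0156,-0.0156)
F = F_att + ΣF_rep = (4.2656,2.2344)
Δp = p'−p = (1.0664,0.5586); α = Δx/Fx = (273/256) / (273/64) = 1/4
check: Δy/Fy = (143/256) / (143/64) = 1/4 ✓

α = 1/4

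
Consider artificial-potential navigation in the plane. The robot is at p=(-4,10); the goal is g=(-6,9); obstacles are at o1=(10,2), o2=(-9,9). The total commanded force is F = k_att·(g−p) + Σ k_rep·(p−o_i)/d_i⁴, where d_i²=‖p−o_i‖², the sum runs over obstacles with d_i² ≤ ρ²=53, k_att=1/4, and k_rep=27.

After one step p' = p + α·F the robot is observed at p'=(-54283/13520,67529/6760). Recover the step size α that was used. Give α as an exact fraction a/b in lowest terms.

F_att = 1/4·(g−p) = 1/4·(-2,-1) = (-0.5000,-0.2500)
o1: d²=260 > ρ²=53 → inactive
o2: d²=26 ≤ ρ²=53; F_rep = 27·(5,1)/26² = (0.1997,0.0399)
F = F_att + ΣF_rep = (-0.3003,-0.2101)
Δp = p'−p = (-0.0150,-0.0105); α = Δx/Fx = (-203/13520) / (-203/676) = 1/20
check: Δy/Fy = (-71/6760) / (-71/338) = 1/20 ✓

α = 1/20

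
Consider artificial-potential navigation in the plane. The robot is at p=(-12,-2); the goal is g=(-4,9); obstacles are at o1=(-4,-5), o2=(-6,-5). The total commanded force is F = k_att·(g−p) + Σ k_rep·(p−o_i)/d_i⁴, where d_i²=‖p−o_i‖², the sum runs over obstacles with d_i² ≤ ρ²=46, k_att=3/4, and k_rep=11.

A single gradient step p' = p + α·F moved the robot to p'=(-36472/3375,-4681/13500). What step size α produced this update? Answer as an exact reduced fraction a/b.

α = 1/5

F_att = 3/4·(g−p) = 3/4·(8,11) = (6.0000,8.2500)
o1: d²=73 > ρ²=46 → inactive
o2: d²=45 ≤ ρ²=46; F_rep = 11·(-6,3)/45² = (-0.0326,0.0163)
F = F_att + ΣF_rep = (5.9674,8.2663)
Δp = p'−p = (1.1935,1.6533); α = Δx/Fx = (4028/3375) / (4028/675) = 1/5
check: Δy/Fy = (22319/13500) / (22319/2700) = 1/5 ✓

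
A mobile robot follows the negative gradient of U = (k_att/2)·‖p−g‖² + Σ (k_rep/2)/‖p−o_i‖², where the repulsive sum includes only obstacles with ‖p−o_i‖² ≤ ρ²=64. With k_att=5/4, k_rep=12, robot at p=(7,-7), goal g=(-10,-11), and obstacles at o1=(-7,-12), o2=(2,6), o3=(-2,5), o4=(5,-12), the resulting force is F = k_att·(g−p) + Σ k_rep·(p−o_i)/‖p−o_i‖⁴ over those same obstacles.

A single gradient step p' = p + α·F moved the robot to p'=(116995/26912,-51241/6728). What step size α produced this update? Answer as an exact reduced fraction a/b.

F_att = 5/4·(g−p) = 5/4·(-17,-4) = (-21.2500,-5.0000)
o1: d²=221 > ρ²=64 → inactive
o2: d²=194 > ρ²=64 → inactive
o3: d²=225 > ρ²=64 → inactive
o4: d²=29 ≤ ρ²=64; F_rep = 12·(2,5)/29² = (0.0285,0.0713)
F = F_att + ΣF_rep = (-21.2215,-4.9287)
Δp = p'−p = (-2.6527,-0.6161); α = Δx/Fx = (-71389/26912) / (-71389/3364) = 1/8
check: Δy/Fy = (-4145/6728) / (-4145/841) = 1/8 ✓

α = 1/8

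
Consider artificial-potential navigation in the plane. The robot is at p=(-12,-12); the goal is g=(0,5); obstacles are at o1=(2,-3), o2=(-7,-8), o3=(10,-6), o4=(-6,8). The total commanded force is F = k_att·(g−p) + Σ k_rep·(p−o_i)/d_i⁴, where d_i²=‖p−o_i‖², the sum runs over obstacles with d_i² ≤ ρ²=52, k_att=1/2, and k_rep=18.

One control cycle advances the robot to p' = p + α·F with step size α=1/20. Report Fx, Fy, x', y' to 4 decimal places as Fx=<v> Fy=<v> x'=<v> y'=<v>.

Fx=5.9465 Fy=8.4572 x'=-11.7027 y'=-11.5771

F_att = 1/2·(g−p) = 1/2·(12,17) = (6.0000,8.5000)
o1: d²=277 > ρ²=52 → inactive
o2: d²=41 ≤ ρ²=52; F_rep = 18·(-5,-4)/41² = (-0.0535,-0.0428)
o3: d²=520 > ρ²=52 → inactive
o4: d²=436 > ρ²=52 → inactive
F = F_att + ΣF_rep = (5.9465,8.4572)
p' = p + 1/20·F = (-11.7027,-11.5771)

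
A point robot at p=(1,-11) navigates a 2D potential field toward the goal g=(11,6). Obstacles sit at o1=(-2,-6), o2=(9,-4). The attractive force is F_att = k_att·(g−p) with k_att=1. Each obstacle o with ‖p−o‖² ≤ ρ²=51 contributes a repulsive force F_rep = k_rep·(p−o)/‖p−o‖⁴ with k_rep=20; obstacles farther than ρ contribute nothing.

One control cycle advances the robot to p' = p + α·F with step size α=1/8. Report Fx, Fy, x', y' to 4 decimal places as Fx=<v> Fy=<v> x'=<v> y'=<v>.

Fx=10.0519 Fy=16.9135 x'=2.2565 y'=-8.8858

F_att = 1·(g−p) = 1·(10,17) = (10.0000,17.0000)
o1: d²=34 ≤ ρ²=51; F_rep = 20·(3,-5)/34² = (0.0519,-0.0865)
o2: d²=113 > ρ²=51 → inactive
F = F_att + ΣF_rep = (10.0519,16.9135)
p' = p + 1/8·F = (2.2565,-8.8858)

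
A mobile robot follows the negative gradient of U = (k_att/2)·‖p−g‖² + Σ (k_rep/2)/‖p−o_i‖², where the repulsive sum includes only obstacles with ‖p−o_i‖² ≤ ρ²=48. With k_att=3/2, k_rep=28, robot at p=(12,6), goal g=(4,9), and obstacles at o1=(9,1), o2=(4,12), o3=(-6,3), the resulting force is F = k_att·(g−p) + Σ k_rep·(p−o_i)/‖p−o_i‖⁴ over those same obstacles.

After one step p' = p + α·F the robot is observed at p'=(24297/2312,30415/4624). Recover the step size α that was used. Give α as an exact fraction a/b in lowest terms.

α = 1/8

F_att = 3/2·(g−p) = 3/2·(-8,3) = (-12.0000,4.5000)
o1: d²=34 ≤ ρ²=48; F_rep = 28·(3,5)/34² = (0.0727,0.1211)
o2: d²=100 > ρ²=48 → inactive
o3: d²=333 > ρ²=48 → inactive
F = F_att + ΣF_rep = (-11.9273,4.6211)
Δp = p'−p = (-1.4909,0.5776); α = Δx/Fx = (-3447/2312) / (-3447/289) = 1/8
check: Δy/Fy = (2671/4624) / (2671/578) = 1/8 ✓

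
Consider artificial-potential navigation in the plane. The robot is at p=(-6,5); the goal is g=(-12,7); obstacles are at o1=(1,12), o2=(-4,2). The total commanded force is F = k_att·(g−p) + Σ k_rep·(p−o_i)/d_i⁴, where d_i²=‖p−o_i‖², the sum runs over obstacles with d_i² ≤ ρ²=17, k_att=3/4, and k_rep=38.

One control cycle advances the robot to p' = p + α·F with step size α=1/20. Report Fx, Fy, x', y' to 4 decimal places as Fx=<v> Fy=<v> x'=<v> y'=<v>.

F_att = 3/4·(g−p) = 3/4·(-6,2) = (-4.5000,1.5000)
o1: d²=98 > ρ²=17 → inactive
o2: d²=13 ≤ ρ²=17; F_rep = 38·(-2,3)/13² = (-0.4497,0.6746)
F = F_att + ΣF_rep = (-4.9497,2.1746)
p' = p + 1/20·F = (-6.2475,5.1087)

Fx=-4.9497 Fy=2.1746 x'=-6.2475 y'=5.1087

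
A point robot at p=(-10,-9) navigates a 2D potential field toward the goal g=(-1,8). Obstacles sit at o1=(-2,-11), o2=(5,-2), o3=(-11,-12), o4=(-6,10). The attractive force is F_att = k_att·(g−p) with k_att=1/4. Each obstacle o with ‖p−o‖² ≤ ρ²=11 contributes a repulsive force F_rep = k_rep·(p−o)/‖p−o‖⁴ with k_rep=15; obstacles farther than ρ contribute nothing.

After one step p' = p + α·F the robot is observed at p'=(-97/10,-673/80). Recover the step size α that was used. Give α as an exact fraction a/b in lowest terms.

F_att = 1/4·(g−p) = 1/4·(9,17) = (2.2500,4.2500)
o1: d²=68 > ρ²=11 → inactive
o2: d²=274 > ρ²=11 → inactive
o3: d²=10 ≤ ρ²=11; F_rep = 15·(1,3)/10² = (0.1500,0.4500)
o4: d²=377 > ρ²=11 → inactive
F = F_att + ΣF_rep = (2.4000,4.7000)
Δp = p'−p = (0.3000,0.5875); α = Δx/Fx = (3/10) / (12/5) = 1/8
check: Δy/Fy = (47/80) / (47/10) = 1/8 ✓

α = 1/8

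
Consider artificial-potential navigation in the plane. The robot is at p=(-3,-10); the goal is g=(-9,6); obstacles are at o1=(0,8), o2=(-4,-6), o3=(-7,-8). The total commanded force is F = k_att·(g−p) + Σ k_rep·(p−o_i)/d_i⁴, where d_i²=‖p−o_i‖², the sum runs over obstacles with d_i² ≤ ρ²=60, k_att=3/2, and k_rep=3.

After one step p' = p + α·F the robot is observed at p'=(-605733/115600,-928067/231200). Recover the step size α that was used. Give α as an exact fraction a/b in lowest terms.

α = 1/4

F_att = 3/2·(g−p) = 3/2·(-6,16) = (-9.0000,24.0000)
o1: d²=333 > ρ²=60 → inactive
o2: d²=17 ≤ ρ²=60; F_rep = 3·(1,-4)/17² = (0.0104,-0.0415)
o3: d²=20 ≤ ρ²=60; F_rep = 3·(4,-2)/20² = (0.0300,-0.0150)
F = F_att + ΣF_rep = (-8.9596,23.9435)
Δp = p'−p = (-2.2399,5.9859); α = Δx/Fx = (-258933/115600) / (-258933/28900) = 1/4
check: Δy/Fy = (1383933/231200) / (1383933/57800) = 1/4 ✓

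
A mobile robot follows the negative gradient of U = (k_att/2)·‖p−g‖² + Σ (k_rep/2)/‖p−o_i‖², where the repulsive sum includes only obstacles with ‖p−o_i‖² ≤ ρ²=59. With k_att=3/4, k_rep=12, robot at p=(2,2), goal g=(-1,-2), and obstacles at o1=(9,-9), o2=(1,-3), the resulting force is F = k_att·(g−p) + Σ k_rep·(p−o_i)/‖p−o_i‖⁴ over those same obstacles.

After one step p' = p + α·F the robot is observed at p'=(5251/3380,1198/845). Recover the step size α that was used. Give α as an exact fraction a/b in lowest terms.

F_att = 3/4·(g−p) = 3/4·(-3,-4) = (-2.2500,-3.0000)
o1: d²=170 > ρ²=59 → inactive
o2: d²=26 ≤ ρ²=59; F_rep = 12·(1,5)/26² = (0.0178,0.0888)
F = F_att + ΣF_rep = (-2.2322,-2.9112)
Δp = p'−p = (-0.4464,-0.5822); α = Δx/Fx = (-1509/3380) / (-1509/676) = 1/5
check: Δy/Fy = (-492/845) / (-492/169) = 1/5 ✓

α = 1/5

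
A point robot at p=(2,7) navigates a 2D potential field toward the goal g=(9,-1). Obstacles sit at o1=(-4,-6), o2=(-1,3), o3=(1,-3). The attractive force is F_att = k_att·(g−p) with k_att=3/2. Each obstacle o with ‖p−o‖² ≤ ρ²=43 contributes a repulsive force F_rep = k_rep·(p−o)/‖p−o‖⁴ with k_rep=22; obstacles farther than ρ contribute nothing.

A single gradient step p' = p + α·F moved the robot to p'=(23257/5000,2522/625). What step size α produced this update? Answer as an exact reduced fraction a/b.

F_att = 3/2·(g−p) = 3/2·(7,-8) = (10.5000,-12.0000)
o1: d²=205 > ρ²=43 → inactive
o2: d²=25 ≤ ρ²=43; F_rep = 22·(3,4)/25² = (0.1056,0.1408)
o3: d²=101 > ρ²=43 → inactive
F = F_att + ΣF_rep = (10.6056,-11.8592)
Δp = p'−p = (2.6514,-2.9648); α = Δx/Fx = (13257/5000) / (13257/1250) = 1/4
check: Δy/Fy = (-1853/625) / (-7412/625) = 1/4 ✓

α = 1/4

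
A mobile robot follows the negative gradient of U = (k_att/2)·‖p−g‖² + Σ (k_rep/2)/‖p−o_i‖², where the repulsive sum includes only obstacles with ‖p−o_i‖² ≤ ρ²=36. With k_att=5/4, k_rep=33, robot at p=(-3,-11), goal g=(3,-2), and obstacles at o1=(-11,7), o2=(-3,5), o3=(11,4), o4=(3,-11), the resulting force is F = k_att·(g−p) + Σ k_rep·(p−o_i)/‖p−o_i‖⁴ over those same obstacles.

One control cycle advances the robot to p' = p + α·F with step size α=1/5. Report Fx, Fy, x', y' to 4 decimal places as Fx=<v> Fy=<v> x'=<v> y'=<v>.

Fx=7.3472 Fy=11.2500 x'=-1.5306 y'=-8.7500

F_att = 5/4·(g−p) = 5/4·(6,9) = (7.5000,11.2500)
o1: d²=388 > ρ²=36 → inactive
o2: d²=256 > ρ²=36 → inactive
o3: d²=421 > ρ²=36 → inactive
o4: d²=36 ≤ ρ²=36; F_rep = 33·(-6,0)/36² = (-0.1528,0.0000)
F = F_att + ΣF_rep = (7.3472,11.2500)
p' = p + 1/5·F = (-1.5306,-8.7500)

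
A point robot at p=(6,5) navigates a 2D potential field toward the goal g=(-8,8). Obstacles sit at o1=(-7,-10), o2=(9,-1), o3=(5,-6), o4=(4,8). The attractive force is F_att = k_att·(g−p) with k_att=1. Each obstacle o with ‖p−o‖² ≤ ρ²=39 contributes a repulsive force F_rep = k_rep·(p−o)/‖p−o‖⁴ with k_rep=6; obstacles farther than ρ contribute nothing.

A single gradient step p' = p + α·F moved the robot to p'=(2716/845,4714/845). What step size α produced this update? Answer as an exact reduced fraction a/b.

F_att = 1·(g−p) = 1·(-14,3) = (-14.0000,3.0000)
o1: d²=394 > ρ²=39 → inactive
o2: d²=45 > ρ²=39 → inactive
o3: d²=122 > ρ²=39 → inactive
o4: d²=13 ≤ ρ²=39; F_rep = 6·(2,-3)/13² = (0.0710,-0.1065)
F = F_att + ΣF_rep = (-13.9290,2.8935)
Δp = p'−p = (-2.7858,0.5787); α = Δx/Fx = (-2354/845) / (-2354/169) = 1/5
check: Δy/Fy = (489/845) / (489/169) = 1/5 ✓

α = 1/5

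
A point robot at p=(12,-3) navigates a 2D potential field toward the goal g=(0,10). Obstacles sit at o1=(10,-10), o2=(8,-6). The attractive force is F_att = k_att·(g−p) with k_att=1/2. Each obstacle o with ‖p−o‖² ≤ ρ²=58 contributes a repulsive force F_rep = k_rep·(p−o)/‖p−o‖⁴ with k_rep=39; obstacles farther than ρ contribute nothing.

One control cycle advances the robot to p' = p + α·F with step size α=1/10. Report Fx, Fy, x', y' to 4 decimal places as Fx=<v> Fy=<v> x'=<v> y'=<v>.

F_att = 1/2·(g−p) = 1/2·(-12,13) = (-6.0000,6.5000)
o1: d²=53 ≤ ρ²=58; F_rep = 39·(2,7)/53² = (0.0278,0.0972)
o2: d²=25 ≤ ρ²=58; F_rep = 39·(4,3)/25² = (0.2496,0.1872)
F = F_att + ΣF_rep = (-5.7226,6.7844)
p' = p + 1/10·F = (11.4277,-2.3216)

Fx=-5.7226 Fy=6.7844 x'=11.4277 y'=-2.3216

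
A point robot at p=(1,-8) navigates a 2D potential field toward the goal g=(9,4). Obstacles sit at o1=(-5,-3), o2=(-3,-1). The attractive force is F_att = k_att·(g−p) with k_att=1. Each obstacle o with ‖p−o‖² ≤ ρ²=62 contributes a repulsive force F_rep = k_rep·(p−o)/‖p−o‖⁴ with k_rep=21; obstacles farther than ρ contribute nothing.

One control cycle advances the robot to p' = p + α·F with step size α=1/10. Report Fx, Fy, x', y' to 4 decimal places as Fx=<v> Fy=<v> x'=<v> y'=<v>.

Fx=8.0339 Fy=11.9718 x'=1.8034 y'=-6.8028

F_att = 1·(g−p) = 1·(8,12) = (8.0000,12.0000)
o1: d²=61 ≤ ρ²=62; F_rep = 21·(6,-5)/61² = (0.0339,-0.0282)
o2: d²=65 > ρ²=62 → inactive
F = F_att + ΣF_rep = (8.0339,11.9718)
p' = p + 1/10·F = (1.8034,-6.8028)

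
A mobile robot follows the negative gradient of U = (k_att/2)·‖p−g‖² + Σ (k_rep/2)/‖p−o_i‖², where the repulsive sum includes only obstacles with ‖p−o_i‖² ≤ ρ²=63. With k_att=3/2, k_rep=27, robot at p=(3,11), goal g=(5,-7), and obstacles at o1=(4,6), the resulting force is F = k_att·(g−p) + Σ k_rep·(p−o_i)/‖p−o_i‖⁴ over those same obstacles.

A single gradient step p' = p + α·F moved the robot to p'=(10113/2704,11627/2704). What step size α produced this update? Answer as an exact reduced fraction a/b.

F_att = 3/2·(g−p) = 3/2·(2,-18) = (3.0000,-27.0000)
o1: d²=26 ≤ ρ²=63; F_rep = 27·(-1,5)/26² = (-0.0399,0.1997)
F = F_att + ΣF_rep = (2.9601,-26.8003)
Δp = p'−p = (0.7400,-6.7001); α = Δx/Fx = (2001/2704) / (2001/676) = 1/4
check: Δy/Fy = (-18117/2704) / (-18117/676) = 1/4 ✓

α = 1/4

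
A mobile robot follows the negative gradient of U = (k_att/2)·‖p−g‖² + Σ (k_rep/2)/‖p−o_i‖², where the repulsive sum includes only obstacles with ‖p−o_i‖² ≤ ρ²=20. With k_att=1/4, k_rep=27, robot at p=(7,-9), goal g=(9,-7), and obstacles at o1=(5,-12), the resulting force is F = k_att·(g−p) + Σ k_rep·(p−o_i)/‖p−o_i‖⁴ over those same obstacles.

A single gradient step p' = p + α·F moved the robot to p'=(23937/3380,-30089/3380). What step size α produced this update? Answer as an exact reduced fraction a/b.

F_att = 1/4·(g−p) = 1/4·(2,2) = (0.5000,0.5000)
o1: d²=13 ≤ ρ²=20; F_rep = 27·(2,3)/13² = (0.3195,0.4793)
F = F_att + ΣF_rep = (0.8195,0.9793)
Δp = p'−p = (0.0820,0.0979); α = Δx/Fx = (277/3380) / (277/338) = 1/10
check: Δy/Fy = (331/3380) / (331/338) = 1/10 ✓

α = 1/10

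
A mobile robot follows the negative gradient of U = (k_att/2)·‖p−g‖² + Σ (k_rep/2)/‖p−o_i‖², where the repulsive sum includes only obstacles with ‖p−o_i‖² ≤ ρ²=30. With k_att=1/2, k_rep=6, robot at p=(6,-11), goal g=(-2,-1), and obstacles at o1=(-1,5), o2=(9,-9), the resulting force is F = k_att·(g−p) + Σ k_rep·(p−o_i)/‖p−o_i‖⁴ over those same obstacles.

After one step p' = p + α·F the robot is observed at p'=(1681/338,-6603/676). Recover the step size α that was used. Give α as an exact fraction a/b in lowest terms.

F_att = 1/2·(g−p) = 1/2·(-8,10) = (-4.0000,5.0000)
o1: d²=305 > ρ²=30 → inactive
o2: d²=13 ≤ ρ²=30; F_rep = 6·(-3,-2)/13² = (-0.1065,-0.0710)
F = F_att + ΣF_rep = (-4.1065,4.9290)
Δp = p'−p = (-1.0266,1.2322); α = Δx/Fx = (-347/338) / (-694/169) = 1/4
check: Δy/Fy = (833/676) / (833/169) = 1/4 ✓

α = 1/4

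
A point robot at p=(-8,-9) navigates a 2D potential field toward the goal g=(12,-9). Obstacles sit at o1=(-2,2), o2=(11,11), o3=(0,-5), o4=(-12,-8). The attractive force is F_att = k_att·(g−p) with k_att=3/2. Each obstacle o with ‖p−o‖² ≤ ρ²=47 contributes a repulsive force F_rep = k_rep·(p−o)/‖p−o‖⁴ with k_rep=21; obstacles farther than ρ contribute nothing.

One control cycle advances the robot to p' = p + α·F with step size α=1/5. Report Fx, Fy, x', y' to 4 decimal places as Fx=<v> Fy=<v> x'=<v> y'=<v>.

F_att = 3/2·(g−p) = 3/2·(20,0) = (30.0000,0.0000)
o1: d²=157 > ρ²=47 → inactive
o2: d²=761 > ρ²=47 → inactive
o3: d²=80 > ρ²=47 → inactive
o4: d²=17 ≤ ρ²=47; F_rep = 21·(4,-1)/17² = (0.2907,-0.0727)
F = F_att + ΣF_rep = (30.2907,-0.0727)
p' = p + 1/5·F = (-1.9419,-9.0145)

Fx=30.2907 Fy=-0.0727 x'=-1.9419 y'=-9.0145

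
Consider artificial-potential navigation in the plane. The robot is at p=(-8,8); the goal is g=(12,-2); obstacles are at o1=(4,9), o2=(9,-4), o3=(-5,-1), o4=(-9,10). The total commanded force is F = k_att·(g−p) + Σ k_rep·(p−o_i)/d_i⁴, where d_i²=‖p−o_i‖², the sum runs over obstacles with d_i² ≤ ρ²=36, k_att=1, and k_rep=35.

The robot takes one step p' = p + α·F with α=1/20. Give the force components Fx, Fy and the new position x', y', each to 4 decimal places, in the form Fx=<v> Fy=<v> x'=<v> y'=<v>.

F_att = 1·(g−p) = 1·(20,-10) = (20.0000,-10.0000)
o1: d²=145 > ρ²=36 → inactive
o2: d²=433 > ρ²=36 → inactive
o3: d²=90 > ρ²=36 → inactive
o4: d²=5 ≤ ρ²=36; F_rep = 35·(1,-2)/5² = (1.4000,-2.8000)
F = F_att + ΣF_rep = (21.4000,-12.8000)
p' = p + 1/20·F = (-6.9300,7.3600)

Fx=21.4000 Fy=-12.8000 x'=-6.9300 y'=7.3600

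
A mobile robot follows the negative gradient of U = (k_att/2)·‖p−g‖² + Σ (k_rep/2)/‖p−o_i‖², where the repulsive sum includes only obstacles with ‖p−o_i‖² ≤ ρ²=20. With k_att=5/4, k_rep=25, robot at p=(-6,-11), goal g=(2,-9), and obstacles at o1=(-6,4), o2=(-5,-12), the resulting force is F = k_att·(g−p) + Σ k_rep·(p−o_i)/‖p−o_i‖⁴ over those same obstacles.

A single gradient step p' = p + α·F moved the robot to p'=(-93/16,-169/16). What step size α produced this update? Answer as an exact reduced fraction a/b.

α = 1/20

F_att = 5/4·(g−p) = 5/4·(8,2) = (10.0000,2.5000)
o1: d²=225 > ρ²=20 → inactive
o2: d²=2 ≤ ρ²=20; F_rep = 25·(-1,1)/2² = (-6.2500,6.2500)
F = F_att + ΣF_rep = (3.7500,8.7500)
Δp = p'−p = (0.1875,0.4375); α = Δx/Fx = (3/16) / (15/4) = 1/20
check: Δy/Fy = (7/16) / (35/4) = 1/20 ✓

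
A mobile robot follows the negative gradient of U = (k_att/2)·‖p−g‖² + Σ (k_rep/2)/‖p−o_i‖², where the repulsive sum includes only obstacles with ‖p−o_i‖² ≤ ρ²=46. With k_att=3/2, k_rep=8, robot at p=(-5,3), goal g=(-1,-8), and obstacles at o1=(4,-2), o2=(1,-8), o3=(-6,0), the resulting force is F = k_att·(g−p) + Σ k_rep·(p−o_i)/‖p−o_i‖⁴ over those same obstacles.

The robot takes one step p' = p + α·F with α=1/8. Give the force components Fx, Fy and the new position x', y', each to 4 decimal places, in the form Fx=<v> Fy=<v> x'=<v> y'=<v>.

Fx=6.0800 Fy=-16.2600 x'=-4.2400 y'=0.9675

F_att = 3/2·(g−p) = 3/2·(4,-11) = (6.0000,-16.5000)
o1: d²=106 > ρ²=46 → inactive
o2: d²=157 > ρ²=46 → inactive
o3: d²=10 ≤ ρ²=46; F_rep = 8·(1,3)/10² = (0.0800,0.2400)
F = F_att + ΣF_rep = (6.0800,-16.2600)
p' = p + 1/8·F = (-4.2400,0.9675)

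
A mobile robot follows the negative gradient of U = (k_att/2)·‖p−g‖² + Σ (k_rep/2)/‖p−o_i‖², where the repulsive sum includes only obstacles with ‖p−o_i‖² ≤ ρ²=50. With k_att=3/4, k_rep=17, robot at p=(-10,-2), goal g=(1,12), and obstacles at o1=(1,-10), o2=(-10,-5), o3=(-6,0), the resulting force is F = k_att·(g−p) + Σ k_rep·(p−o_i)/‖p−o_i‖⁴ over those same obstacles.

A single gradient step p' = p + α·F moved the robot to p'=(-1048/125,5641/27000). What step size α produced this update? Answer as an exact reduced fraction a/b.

α = 1/5

F_att = 3/4·(g−p) = 3/4·(11,14) = (8.2500,10.5000)
o1: d²=185 > ρ²=50 → inactive
o2: d²=9 ≤ ρ²=50; F_rep = 17·(0,3)/9² = (0.0000,0.6296)
o3: d²=20 ≤ ρ²=50; F_rep = 17·(-4,-2)/20² = (-0.1700,-0.0850)
F = F_att + ΣF_rep = (8.0800,11.0446)
Δp = p'−p = (1.6160,2.2089); α = Δx/Fx = (202/125) / (202/25) = 1/5
check: Δy/Fy = (59641/27000) / (59641/5400) = 1/5 ✓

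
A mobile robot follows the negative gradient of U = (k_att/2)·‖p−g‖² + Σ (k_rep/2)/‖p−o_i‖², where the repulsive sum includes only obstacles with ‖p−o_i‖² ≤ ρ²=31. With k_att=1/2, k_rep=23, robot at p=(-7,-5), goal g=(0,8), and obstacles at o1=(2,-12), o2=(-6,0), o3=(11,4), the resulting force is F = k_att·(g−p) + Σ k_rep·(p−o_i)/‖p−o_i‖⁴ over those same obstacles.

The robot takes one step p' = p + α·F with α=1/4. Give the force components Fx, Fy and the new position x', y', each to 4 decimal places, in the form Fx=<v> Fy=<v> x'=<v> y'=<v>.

F_att = 1/2·(g−p) = 1/2·(7,13) = (3.5000,6.5000)
o1: d²=130 > ρ²=31 → inactive
o2: d²=26 ≤ ρ²=31; F_rep = 23·(-1,-5)/26² = (-0.0340,-0.1701)
o3: d²=405 > ρ²=31 → inactive
F = F_att + ΣF_rep = (3.4660,6.3299)
p' = p + 1/4·F = (-6.1335,-3.4175)

Fx=3.4660 Fy=6.3299 x'=-6.1335 y'=-3.4175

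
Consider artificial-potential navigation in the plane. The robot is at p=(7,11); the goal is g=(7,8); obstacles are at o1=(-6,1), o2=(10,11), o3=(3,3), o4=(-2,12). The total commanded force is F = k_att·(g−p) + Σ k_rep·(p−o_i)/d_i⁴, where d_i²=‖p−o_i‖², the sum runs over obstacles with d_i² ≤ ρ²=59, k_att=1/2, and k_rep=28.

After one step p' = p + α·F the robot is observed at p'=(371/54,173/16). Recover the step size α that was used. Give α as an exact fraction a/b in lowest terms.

F_att = 1/2·(g−p) = 1/2·(0,-3) = (0.0000,-1.5000)
o1: d²=269 > ρ²=59 → inactive
o2: d²=9 ≤ ρ²=59; F_rep = 28·(-3,0)/9² = (-1.0370,0.0000)
o3: d²=80 > ρ²=59 → inactive
o4: d²=82 > ρ²=59 → inactive
F = F_att + ΣF_rep = (-1.0370,-1.5000)
Δp = p'−p = (-0.1296,-0.1875); α = Δx/Fx = (-7/54) / (-28/27) = 1/8
check: Δy/Fy = (-3/16) / (-3/2) = 1/8 ✓

α = 1/8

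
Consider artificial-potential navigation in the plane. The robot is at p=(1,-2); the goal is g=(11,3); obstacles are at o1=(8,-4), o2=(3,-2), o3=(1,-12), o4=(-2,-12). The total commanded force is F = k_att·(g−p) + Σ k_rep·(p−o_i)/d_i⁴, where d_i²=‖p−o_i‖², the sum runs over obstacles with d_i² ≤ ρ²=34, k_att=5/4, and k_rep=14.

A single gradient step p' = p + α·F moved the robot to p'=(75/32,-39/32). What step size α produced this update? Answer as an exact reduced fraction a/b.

F_att = 5/4·(g−p) = 5/4·(10,5) = (12.5000,6.2500)
o1: d²=53 > ρ²=34 → inactive
o2: d²=4 ≤ ρ²=34; F_rep = 14·(-2,0)/4² = (-1.7500,0.0000)
o3: d²=100 > ρ²=34 → inactive
o4: d²=109 > ρ²=34 → inactive
F = F_att + ΣF_rep = (10.7500,6.2500)
Δp = p'−p = (1.3438,0.7812); α = Δx/Fx = (43/32) / (43/4) = 1/8
check: Δy/Fy = (25/32) / (25/4) = 1/8 ✓

α = 1/8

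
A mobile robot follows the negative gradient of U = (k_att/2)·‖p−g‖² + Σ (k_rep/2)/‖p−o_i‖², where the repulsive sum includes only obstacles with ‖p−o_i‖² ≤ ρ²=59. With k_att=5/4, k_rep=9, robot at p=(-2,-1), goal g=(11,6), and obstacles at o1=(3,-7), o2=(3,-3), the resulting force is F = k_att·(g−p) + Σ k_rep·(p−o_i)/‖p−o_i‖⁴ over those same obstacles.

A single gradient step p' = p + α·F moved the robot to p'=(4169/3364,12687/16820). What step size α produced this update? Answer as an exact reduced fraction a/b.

F_att = 5/4·(g−p) = 5/4·(13,7) = (16.2500,8.7500)
o1: d²=61 > ρ²=59 → inactive
o2: d²=29 ≤ ρ²=59; F_rep = 9·(-5,2)/29² = (-0.0535,0.0214)
F = F_att + ΣF_rep = (16.1965,8.7714)
Δp = p'−p = (3.2393,1.7543); α = Δx/Fx = (10897/3364) / (54485/3364) = 1/5
check: Δy/Fy = (29507/16820) / (29507/3364) = 1/5 ✓

α = 1/5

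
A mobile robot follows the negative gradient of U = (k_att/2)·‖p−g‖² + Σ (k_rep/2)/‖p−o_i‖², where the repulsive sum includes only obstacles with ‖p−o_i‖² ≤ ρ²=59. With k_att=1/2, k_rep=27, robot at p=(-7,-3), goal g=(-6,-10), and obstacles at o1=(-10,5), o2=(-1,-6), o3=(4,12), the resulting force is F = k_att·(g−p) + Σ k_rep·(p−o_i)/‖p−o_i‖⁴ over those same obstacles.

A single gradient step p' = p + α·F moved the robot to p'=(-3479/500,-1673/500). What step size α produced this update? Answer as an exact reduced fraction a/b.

F_att = 1/2·(g−p) = 1/2·(1,-7) = (0.5000,-3.5000)
o1: d²=73 > ρ²=59 → inactive
o2: d²=45 ≤ ρ²=59; F_rep = 27·(-6,3)/45² = (-0.0800,0.0400)
o3: d²=346 > ρ²=59 → inactive
F = F_att + ΣF_rep = (0.4200,-3.4600)
Δp = p'−p = (0.0420,-0.3460); α = Δx/Fx = (21/500) / (21/50) = 1/10
check: Δy/Fy = (-173/500) / (-173/50) = 1/10 ✓

α = 1/10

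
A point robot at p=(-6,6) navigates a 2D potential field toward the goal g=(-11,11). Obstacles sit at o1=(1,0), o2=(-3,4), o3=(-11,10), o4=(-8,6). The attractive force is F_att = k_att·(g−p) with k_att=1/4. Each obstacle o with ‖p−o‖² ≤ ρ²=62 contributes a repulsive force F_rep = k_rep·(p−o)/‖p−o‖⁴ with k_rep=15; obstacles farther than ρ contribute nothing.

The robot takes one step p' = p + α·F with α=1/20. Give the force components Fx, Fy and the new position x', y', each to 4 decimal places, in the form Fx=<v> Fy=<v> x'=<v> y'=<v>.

F_att = 1/4·(g−p) = 1/4·(-5,5) = (-1.2500,1.2500)
o1: d²=85 > ρ²=62 → inactive
o2: d²=13 ≤ ρ²=62; F_rep = 15·(-3,2)/13² = (-0.2663,0.1775)
o3: d²=41 ≤ ρ²=62; F_rep = 15·(5,-4)/41² = (0.0446,-0.0357)
o4: d²=4 ≤ ρ²=62; F_rep = 15·(2,0)/4² = (1.8750,0.0000)
F = F_att + ΣF_rep = (0.4033,1.3918)
p' = p + 1/20·F = (-5.9798,6.0696)

Fx=0.4033 Fy=1.3918 x'=-5.9798 y'=6.0696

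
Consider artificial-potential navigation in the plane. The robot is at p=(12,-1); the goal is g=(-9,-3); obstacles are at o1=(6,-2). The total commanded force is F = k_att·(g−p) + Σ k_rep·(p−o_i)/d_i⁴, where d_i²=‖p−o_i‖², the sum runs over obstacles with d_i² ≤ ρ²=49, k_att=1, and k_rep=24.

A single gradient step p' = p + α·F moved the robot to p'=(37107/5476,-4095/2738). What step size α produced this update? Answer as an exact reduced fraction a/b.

F_att = 1·(g−p) = 1·(-21,-2) = (-21.0000,-2.0000)
o1: d²=37 ≤ ρ²=49; F_rep = 24·(6,1)/37² = (0.1052,0.0175)
F = F_att + ΣF_rep = (-20.8948,-1.9825)
Δp = p'−p = (-5.2237,-0.4956); α = Δx/Fx = (-28605/5476) / (-28605/1369) = 1/4
check: Δy/Fy = (-1357/2738) / (-2714/1369) = 1/4 ✓

α = 1/4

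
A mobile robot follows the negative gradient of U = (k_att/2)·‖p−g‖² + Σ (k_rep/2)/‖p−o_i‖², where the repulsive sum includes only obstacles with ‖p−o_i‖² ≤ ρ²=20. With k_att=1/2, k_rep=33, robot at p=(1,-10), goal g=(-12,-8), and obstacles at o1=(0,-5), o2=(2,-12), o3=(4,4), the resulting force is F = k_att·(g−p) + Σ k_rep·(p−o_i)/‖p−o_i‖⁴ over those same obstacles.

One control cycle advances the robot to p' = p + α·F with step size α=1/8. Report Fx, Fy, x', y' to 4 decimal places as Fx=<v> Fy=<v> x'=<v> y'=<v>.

F_att = 1/2·(g−p) = 1/2·(-13,2) = (-6.5000,1.0000)
o1: d²=26 > ρ²=20 → inactive
o2: d²=5 ≤ ρ²=20; F_rep = 33·(-1,2)/5² = (-1.3200,2.6400)
o3: d²=205 > ρ²=20 → inactive
F = F_att + ΣF_rep = (-7.8200,3.6400)
p' = p + 1/8·F = (0.0225,-9.5450)

Fx=-7.8200 Fy=3.6400 x'=0.0225 y'=-9.5450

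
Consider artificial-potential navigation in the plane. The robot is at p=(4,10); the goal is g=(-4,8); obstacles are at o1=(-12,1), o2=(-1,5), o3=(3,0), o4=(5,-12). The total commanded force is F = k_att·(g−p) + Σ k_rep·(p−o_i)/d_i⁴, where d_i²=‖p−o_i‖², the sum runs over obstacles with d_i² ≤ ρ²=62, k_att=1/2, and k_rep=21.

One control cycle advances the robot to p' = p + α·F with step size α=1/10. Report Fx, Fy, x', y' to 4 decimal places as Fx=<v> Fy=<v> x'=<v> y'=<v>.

F_att = 1/2·(g−p) = 1/2·(-8,-2) = (-4.0000,-1.0000)
o1: d²=337 > ρ²=62 → inactive
o2: d²=50 ≤ ρ²=62; F_rep = 21·(5,5)/50² = (0.0420,0.0420)
o3: d²=101 > ρ²=62 → inactive
o4: d²=485 > ρ²=62 → inactive
F = F_att + ΣF_rep = (-3.9580,-0.9580)
p' = p + 1/10·F = (3.6042,9.9042)

Fx=-3.9580 Fy=-0.9580 x'=3.6042 y'=9.9042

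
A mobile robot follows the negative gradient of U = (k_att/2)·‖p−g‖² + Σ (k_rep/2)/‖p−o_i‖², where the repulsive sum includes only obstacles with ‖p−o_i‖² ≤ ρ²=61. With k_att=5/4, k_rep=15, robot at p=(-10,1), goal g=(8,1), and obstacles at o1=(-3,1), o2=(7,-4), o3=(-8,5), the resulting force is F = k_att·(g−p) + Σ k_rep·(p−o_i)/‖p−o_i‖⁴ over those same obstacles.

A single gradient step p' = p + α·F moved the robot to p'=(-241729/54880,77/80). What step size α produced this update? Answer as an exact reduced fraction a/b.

F_att = 5/4·(g−p) = 5/4·(18,0) = (22.5000,0.0000)
o1: d²=49 ≤ ρ²=61; F_rep = 15·(-7,0)/49² = (-0.0437,0.0000)
o2: d²=314 > ρ²=61 → inactive
o3: d²=20 ≤ ρ²=61; F_rep = 15·(-2,-4)/20² = (-0.0750,-0.1500)
F = F_att + ΣF_rep = (22.3813,-0.1500)
Δp = p'−p = (5.5953,-0.0375); α = Δx/Fx = (307071/54880) / (307071/13720) = 1/4
check: Δy/Fy = (-3/80) / (-3/20) = 1/4 ✓

α = 1/4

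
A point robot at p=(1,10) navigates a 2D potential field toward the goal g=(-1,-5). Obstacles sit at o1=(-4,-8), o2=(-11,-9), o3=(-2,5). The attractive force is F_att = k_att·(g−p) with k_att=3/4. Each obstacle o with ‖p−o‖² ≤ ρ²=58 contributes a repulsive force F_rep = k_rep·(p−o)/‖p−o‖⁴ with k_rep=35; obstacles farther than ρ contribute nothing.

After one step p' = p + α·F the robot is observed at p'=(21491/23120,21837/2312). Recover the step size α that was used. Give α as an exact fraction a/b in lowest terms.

F_att = 3/4·(g−p) = 3/4·(-2,-15) = (-1.5000,-11.2500)
o1: d²=349 > ρ²=58 → inactive
o2: d²=505 > ρ²=58 → inactive
o3: d²=34 ≤ ρ²=58; F_rep = 35·(3,5)/34² = (0.0908,0.1514)
F = F_att + ΣF_rep = (-1.4092,-11.0986)
Δp = p'−p = (-0.0705,-0.5549); α = Δx/Fx = (-1629/23120) / (-1629/1156) = 1/20
check: Δy/Fy = (-1283/2312) / (-6415/578) = 1/20 ✓

α = 1/20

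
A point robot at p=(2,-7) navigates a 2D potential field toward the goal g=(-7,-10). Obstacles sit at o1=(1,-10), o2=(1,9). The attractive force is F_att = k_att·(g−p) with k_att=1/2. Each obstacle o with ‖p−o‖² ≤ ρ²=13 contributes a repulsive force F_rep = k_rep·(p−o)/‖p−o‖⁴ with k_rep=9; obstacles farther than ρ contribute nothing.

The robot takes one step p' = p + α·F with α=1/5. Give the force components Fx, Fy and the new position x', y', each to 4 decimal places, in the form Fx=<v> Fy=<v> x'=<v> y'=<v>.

F_att = 1/2·(g−p) = 1/2·(-9,-3) = (-4.5000,-1.5000)
o1: d²=10 ≤ ρ²=13; F_rep = 9·(1,3)/10² = (0.0900,0.2700)
o2: d²=257 > ρ²=13 → inactive
F = F_att + ΣF_rep = (-4.4100,-1.2300)
p' = p + 1/5·F = (1.1180,-7.2460)

Fx=-4.4100 Fy=-1.2300 x'=1.1180 y'=-7.2460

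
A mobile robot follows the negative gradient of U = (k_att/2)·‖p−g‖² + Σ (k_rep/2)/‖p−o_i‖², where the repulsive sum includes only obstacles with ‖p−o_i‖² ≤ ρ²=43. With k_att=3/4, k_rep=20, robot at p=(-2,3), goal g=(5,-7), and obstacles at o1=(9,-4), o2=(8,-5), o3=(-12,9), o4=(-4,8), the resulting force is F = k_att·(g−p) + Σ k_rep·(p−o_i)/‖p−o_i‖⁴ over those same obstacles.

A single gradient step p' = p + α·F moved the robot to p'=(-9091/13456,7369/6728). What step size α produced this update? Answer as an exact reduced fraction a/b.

F_att = 3/4·(g−p) = 3/4·(7,-10) = (5.2500,-7.5000)
o1: d²=170 > ρ²=43 → inactive
o2: d²=164 > ρ²=43 → inactive
o3: d²=136 > ρ²=43 → inactive
o4: d²=29 ≤ ρ²=43; F_rep = 20·(2,-5)/29² = (0.0476,-0.1189)
F = F_att + ΣF_rep = (5.2976,-7.6189)
Δp = p'−p = (1.3244,-1.9047); α = Δx/Fx = (17821/13456) / (17821/3364) = 1/4
check: Δy/Fy = (-12815/6728) / (-12815/1682) = 1/4 ✓

α = 1/4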